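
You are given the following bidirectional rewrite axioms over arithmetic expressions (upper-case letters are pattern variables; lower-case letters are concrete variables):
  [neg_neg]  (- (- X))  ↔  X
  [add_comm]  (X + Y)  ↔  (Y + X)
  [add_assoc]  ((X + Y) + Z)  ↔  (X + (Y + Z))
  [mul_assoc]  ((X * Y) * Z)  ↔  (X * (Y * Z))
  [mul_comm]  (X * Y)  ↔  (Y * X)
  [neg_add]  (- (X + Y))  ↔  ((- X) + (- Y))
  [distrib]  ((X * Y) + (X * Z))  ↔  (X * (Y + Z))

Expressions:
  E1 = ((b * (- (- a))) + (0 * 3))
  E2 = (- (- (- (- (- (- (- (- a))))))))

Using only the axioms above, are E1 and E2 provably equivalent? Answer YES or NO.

All listed rules preserve value, hence provable equivalence implies equal values everywhere; look for a separating assignment.
a=1, b=0 gives E1 ↦ 0, E2 ↦ 1; values differ ⇒ not provably equivalent.

NO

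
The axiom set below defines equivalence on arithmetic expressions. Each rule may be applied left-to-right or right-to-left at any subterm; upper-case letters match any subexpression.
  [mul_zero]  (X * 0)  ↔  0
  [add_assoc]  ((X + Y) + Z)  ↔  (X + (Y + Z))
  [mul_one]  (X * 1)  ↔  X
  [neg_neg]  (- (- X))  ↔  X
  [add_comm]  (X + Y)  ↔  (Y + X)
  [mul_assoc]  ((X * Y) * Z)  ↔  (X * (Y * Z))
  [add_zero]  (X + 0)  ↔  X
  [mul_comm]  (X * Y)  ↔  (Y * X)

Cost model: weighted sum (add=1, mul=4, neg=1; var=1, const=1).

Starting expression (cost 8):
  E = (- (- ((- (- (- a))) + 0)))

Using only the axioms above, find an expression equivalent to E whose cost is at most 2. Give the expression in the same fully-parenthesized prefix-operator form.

(1) ((- (- (- a))) + 0)  =[add_zero →]=  (- (- (- a)))    ⊢ (- (- (- (- (- a)))))
(2) (- (- (- (- (- a)))))  =[neg_neg →]=  (- (- (- a)))
(3) (- (- a))  =[neg_neg →]=  a    ⊢ cost 2, within 2

(- a)   [cost 2]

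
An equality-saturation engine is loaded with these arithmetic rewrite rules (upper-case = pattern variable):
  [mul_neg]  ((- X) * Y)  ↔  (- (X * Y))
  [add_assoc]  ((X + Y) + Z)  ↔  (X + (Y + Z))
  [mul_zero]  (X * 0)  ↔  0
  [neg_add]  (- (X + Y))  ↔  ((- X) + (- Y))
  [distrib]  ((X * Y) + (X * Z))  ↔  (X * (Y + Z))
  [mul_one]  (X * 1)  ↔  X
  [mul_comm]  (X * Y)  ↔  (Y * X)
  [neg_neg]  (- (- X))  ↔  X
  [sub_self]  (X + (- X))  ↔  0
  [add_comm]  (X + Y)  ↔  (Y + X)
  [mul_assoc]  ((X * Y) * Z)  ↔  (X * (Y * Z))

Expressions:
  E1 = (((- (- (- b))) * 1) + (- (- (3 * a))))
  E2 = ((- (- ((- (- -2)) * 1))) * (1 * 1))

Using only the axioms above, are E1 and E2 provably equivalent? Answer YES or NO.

NO

All listed rules preserve value, hence provable equivalence implies equal values everywhere; look for a separating assignment.
a=0, b=0 gives E1 ↦ 0, E2 ↦ -2; values differ ⇒ not provably equivalent.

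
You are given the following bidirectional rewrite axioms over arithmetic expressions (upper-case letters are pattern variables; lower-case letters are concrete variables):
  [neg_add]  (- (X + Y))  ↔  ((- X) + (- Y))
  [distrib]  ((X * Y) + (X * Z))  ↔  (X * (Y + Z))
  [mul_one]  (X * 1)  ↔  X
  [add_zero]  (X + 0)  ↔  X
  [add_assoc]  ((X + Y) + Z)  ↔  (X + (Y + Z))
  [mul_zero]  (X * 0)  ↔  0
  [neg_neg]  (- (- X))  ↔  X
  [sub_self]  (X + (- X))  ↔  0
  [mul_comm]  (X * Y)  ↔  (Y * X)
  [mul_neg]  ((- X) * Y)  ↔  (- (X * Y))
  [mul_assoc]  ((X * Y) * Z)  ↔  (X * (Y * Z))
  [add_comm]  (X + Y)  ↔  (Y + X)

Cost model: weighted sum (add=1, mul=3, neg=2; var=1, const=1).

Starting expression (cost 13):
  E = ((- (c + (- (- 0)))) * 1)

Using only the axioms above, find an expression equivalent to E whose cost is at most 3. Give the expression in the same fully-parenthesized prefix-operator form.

(- c)   [cost 3]

1. [mul_one →] ((- (c + (- (- 0)))) * 1)  →  (- (c + (- (- 0))))
2. [neg_neg →] (- (- 0))  →  0;  E = (- (c + 0))
3. [add_zero →] (c + 0)  →  c;  cost 3 ≤ 3, done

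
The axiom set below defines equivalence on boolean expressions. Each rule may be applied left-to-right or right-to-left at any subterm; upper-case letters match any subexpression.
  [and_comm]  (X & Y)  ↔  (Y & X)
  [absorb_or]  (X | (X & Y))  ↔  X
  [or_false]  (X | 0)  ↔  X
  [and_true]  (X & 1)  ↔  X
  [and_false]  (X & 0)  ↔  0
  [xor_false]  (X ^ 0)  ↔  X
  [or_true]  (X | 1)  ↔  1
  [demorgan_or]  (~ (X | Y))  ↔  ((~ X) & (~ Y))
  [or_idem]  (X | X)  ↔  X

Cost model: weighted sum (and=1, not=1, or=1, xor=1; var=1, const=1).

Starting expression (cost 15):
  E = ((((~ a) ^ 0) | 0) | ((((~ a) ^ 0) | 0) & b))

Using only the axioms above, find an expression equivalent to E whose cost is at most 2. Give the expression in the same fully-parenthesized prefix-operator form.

(~ a)   [cost 2]

step 1: absorb_or (→) rewrites ((((~ a) ^ 0) | 0) | ((((~ a) ^ 0) | 0) & b)) into (((~ a) ^ 0) | 0)
step 2: or_false (→) rewrites (((~ a) ^ 0) | 0) into ((~ a) ^ 0)
step 3: xor_false (→) rewrites ((~ a) ^ 0) into (~ a), reaching cost 2 (bound 2)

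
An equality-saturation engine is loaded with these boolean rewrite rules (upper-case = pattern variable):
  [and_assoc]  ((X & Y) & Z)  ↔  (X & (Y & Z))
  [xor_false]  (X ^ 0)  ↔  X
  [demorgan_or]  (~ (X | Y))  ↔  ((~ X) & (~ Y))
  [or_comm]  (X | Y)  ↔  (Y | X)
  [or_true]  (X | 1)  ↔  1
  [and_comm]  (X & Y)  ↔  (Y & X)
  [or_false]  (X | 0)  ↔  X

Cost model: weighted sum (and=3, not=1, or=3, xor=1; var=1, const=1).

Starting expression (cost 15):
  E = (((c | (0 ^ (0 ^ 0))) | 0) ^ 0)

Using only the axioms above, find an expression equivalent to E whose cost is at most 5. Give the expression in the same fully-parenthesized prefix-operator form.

1. [xor_false →] (((c | (0 ^ (0 ^ 0))) | 0) ^ 0)  →  ((c | (0 ^ (0 ^ 0))) | 0)
2. [xor_false →] (0 ^ 0)  →  0;  E = ((c | (0 ^ 0)) | 0)
3. [xor_false →] (0 ^ 0)  →  0;  E = ((c | 0) | 0)
4. [or_false →] ((c | 0) | 0)  →  (c | 0);  cost 5 ≤ 5, done

(c | 0)   [cost 5]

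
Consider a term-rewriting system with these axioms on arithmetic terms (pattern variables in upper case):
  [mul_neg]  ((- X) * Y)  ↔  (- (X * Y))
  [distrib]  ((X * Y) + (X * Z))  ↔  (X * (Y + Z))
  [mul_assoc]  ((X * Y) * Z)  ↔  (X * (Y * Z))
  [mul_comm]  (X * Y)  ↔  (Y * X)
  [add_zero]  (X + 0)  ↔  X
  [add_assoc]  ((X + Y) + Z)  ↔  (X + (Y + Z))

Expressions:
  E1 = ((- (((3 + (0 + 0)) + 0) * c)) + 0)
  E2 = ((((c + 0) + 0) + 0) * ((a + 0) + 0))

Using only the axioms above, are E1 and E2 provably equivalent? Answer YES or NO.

NO

Every axiom is a valid identity, so a rewrite proof would force E1 and E2 to agree under every assignment.
At a=0, c=1: E1 = -3 but E2 = 0; they differ, so no derivation exists.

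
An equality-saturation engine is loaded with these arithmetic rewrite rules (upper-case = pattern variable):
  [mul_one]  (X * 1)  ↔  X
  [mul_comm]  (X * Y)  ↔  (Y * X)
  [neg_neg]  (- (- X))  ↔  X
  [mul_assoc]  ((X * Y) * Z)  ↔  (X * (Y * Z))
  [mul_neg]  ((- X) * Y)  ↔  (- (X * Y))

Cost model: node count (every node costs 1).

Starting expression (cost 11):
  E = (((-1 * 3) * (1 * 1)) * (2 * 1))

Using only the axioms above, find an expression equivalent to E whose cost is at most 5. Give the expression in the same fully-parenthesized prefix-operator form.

((-1 * 3) * 2)   [cost 5]

step 1: mul_one (→) rewrites (1 * 1) into 1, now (((-1 * 3) * 1) * (2 * 1))
step 2: mul_one (→) rewrites (2 * 1) into 2, now (((-1 * 3) * 1) * 2)
step 3: mul_one (→) rewrites ((-1 * 3) * 1) into (-1 * 3), reaching cost 5 (bound 5)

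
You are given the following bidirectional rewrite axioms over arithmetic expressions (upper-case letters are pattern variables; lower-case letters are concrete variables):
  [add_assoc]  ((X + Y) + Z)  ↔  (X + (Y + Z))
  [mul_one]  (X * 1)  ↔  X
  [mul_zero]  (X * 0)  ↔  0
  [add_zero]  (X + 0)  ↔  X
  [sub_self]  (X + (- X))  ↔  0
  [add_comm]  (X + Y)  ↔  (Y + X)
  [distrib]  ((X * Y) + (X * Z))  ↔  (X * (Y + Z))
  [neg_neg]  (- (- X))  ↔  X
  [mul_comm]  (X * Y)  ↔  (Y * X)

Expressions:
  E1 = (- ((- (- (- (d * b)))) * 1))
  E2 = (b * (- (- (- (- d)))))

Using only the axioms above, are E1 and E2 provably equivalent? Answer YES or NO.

YES

1. [neg_neg →] (- (- (d * b)))  →  (d * b);  E1 = (- ((- (d * b)) * 1))
2. [mul_one →] ((- (d * b)) * 1)  →  (- (d * b));  E1 = (- (- (d * b)))
3. [neg_neg →] (- (- (d * b)))  →  (d * b)
4. [neg_neg ←] d  →  (- (- d));  E1 = ((- (- d)) * b)
5. [neg_neg ←] (- (- d))  →  (- (- (- (- d))));  E1 = ((- (- (- (- d)))) * b)
6. [mul_comm →] ((- (- (- (- d)))) * b)  →  (b * (- (- (- (- d)))));  this is E2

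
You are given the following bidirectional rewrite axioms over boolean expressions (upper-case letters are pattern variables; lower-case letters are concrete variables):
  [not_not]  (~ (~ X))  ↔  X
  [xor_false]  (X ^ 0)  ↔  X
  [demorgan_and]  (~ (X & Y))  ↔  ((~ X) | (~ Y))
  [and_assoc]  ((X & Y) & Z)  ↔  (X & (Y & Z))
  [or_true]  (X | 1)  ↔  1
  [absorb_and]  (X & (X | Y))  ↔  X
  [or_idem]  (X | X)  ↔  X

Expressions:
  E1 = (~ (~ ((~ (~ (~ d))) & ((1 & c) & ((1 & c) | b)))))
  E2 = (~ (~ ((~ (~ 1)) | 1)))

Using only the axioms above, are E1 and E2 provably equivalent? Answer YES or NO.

NO

All listed rules preserve value, hence provable equivalence implies equal values everywhere; look for a separating assignment.
b=0, c=0, d=0 gives E1 ↦ 0, E2 ↦ 1; values differ ⇒ not provably equivalent.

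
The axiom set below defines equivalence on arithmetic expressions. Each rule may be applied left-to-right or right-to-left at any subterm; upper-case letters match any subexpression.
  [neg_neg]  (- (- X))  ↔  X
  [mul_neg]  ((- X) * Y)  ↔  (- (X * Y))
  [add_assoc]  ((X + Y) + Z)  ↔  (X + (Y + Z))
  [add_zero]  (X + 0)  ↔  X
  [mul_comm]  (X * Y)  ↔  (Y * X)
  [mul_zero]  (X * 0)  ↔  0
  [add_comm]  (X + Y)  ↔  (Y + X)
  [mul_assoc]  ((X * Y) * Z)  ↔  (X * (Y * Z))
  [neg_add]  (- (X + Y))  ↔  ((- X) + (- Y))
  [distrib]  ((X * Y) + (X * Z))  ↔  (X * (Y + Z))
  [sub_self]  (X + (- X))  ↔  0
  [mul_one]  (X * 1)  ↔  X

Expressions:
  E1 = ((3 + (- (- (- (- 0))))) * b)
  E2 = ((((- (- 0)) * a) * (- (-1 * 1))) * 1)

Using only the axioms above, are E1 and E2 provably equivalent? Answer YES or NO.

The axioms are sound identities: if E1 ↔* E2 then E1 and E2 evaluate identically under any assignment.
Under a=0, b=1: E1 evaluates to 3, E2 to 0. Distinct ⇒ no rewrite sequence connects them.

NO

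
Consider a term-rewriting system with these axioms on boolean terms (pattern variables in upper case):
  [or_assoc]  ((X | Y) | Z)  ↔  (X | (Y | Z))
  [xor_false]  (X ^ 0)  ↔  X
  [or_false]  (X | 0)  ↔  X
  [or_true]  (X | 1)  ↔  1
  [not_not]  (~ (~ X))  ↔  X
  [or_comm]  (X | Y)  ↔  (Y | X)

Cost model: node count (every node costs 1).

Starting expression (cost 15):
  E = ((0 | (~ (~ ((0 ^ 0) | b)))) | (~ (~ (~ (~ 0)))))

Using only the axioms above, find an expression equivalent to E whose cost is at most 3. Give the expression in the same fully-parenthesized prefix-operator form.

1. [xor_false →] (0 ^ 0)  →  0;  E = ((0 | (~ (~ (0 | b)))) | (~ (~ (~ (~ 0)))))
2. [or_comm →] (0 | b)  →  (b | 0);  E = ((0 | (~ (~ (b | 0)))) | (~ (~ (~ (~ 0)))))
3. [not_not →] (~ (~ 0))  →  0;  E = ((0 | (~ (~ (b | 0)))) | (~ (~ 0)))
4. [not_not →] (~ (~ 0))  →  0;  E = ((0 | (~ (~ (b | 0)))) | 0)
5. [or_comm →] (0 | (~ (~ (b | 0))))  →  ((~ (~ (b | 0))) | 0);  E = (((~ (~ (b | 0))) | 0) | 0)
6. [or_false →] (((~ (~ (b | 0))) | 0) | 0)  →  ((~ (~ (b | 0))) | 0)
7. [or_false →] (b | 0)  →  b;  E = ((~ (~ b)) | 0)
8. [or_false →] ((~ (~ b)) | 0)  →  (~ (~ b));  cost 3 ≤ 3, done

(~ (~ b))   [cost 3]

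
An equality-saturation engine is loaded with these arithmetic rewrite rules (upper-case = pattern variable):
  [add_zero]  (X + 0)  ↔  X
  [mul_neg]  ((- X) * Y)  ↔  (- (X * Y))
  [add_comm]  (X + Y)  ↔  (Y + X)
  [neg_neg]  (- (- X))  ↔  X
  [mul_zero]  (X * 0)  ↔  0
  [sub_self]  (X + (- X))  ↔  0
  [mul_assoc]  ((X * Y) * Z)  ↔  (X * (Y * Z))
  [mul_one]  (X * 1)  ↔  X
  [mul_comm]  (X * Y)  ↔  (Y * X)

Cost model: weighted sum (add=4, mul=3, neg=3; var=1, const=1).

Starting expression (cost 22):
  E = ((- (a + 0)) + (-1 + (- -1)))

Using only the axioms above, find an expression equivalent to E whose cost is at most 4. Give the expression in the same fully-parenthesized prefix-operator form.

(- a)   [cost 4]

(1) (a + 0)  =[add_zero →]=  a    ⊢ ((- a) + (-1 + (- -1)))
(2) (-1 + (- -1))  =[sub_self →]=  0    ⊢ ((- a) + 0)
(3) ((- a) + 0)  =[add_zero →]=  (- a)    ⊢ cost 4, within 4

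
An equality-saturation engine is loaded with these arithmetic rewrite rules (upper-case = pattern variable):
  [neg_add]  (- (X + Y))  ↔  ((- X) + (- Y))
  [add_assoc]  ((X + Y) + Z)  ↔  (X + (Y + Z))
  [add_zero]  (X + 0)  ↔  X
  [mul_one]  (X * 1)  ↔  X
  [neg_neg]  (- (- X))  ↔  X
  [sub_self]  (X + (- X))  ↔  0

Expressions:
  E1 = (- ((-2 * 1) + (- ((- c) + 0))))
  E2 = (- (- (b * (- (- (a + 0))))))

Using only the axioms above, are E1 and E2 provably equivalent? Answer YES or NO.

NO

The axioms are sound identities: if E1 ↔* E2 then E1 and E2 evaluate identically under any assignment.
Under a=0, b=0, c=0: E1 evaluates to 2, E2 to 0. Distinct ⇒ no rewrite sequence connects them.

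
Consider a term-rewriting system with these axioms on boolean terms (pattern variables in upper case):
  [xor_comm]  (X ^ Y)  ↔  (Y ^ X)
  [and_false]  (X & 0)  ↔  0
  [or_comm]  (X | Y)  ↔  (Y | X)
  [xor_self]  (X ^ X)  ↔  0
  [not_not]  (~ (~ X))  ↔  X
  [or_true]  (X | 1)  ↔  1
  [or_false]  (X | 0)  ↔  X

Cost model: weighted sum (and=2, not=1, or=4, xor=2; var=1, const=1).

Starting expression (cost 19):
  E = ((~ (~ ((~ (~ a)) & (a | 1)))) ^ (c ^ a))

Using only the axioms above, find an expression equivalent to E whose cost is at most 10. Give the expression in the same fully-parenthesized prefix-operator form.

((a & 1) ^ (c ^ a))   [cost 10]

step 1: not_not (→) rewrites (~ (~ ((~ (~ a)) & (a | 1)))) into ((~ (~ a)) & (a | 1)), now (((~ (~ a)) & (a | 1)) ^ (c ^ a))
step 2: or_true (→) rewrites (a | 1) into 1, now (((~ (~ a)) & 1) ^ (c ^ a))
step 3: not_not (→) rewrites (~ (~ a)) into a, reaching cost 10 (bound 10)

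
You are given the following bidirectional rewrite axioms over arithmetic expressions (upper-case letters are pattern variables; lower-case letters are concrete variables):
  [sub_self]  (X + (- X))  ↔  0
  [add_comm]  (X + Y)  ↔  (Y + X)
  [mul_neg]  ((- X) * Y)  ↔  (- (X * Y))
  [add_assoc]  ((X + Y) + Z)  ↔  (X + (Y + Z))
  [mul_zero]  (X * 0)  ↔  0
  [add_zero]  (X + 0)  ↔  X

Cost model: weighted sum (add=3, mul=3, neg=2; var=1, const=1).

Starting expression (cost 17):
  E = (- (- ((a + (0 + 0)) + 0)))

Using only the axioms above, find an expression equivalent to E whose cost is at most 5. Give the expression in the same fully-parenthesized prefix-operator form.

(- (- a))   [cost 5]

(1) (0 + 0)  =[add_zero →]=  0    ⊢ (- (- ((a + 0) + 0)))
(2) (a + 0)  =[add_zero →]=  a    ⊢ (- (- (a + 0)))
(3) (a + 0)  =[add_zero →]=  a    ⊢ cost 5, within 5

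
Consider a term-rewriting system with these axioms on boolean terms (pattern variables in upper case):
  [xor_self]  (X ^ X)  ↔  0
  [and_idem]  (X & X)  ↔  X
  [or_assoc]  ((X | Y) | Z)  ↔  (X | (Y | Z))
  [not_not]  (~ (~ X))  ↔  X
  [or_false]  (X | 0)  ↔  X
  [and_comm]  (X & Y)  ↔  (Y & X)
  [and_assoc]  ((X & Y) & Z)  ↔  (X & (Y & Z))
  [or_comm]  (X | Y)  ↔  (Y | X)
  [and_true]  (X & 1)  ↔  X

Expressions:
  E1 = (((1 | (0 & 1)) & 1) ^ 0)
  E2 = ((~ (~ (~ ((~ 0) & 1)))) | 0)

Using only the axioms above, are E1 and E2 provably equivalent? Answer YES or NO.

Every axiom is a valid identity, so a rewrite proof would force E1 and E2 to agree under every assignment.
At the empty assignment (no variables occur): E1 = 1 but E2 = 0; they differ, so no derivation exists.

NO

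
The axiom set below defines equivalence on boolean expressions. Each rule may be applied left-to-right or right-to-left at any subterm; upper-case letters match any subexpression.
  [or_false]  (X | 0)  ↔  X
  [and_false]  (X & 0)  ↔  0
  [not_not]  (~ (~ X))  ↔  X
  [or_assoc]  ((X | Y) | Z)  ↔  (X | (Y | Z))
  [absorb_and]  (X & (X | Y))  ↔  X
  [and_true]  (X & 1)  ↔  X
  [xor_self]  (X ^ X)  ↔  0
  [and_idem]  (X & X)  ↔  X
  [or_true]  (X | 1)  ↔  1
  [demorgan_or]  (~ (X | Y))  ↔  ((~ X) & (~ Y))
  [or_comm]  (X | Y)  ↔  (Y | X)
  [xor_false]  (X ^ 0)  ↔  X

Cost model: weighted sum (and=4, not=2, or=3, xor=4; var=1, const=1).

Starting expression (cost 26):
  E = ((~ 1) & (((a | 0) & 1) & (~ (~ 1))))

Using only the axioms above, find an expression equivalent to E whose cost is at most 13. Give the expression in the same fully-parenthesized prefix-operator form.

((~ 1) & (a & 1))   [cost 13]

step 1: not_not (→) rewrites (~ (~ 1)) into 1, now ((~ 1) & (((a | 0) & 1) & 1))
step 2: or_false (→) rewrites (a | 0) into a, now ((~ 1) & ((a & 1) & 1))
step 3: and_true (→) rewrites ((a & 1) & 1) into (a & 1), reaching cost 13 (bound 13)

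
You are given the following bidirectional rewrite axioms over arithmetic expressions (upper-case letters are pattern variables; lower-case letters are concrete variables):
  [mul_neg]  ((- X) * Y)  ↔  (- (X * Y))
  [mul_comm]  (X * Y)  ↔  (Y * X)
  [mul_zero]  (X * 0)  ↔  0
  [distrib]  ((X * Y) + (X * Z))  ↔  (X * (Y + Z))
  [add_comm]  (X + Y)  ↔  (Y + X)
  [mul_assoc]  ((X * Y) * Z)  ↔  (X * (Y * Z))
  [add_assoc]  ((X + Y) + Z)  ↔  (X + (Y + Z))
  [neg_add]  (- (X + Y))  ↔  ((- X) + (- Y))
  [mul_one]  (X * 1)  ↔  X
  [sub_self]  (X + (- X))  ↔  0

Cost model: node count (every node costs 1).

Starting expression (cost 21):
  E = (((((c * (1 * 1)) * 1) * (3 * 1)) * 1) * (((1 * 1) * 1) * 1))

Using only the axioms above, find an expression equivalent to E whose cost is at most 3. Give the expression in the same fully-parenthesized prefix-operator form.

1. [mul_one →] ((c * (1 * 1)) * 1)  →  (c * (1 * 1));  E = ((((c * (1 * 1)) * (3 * 1)) * 1) * (((1 * 1) * 1) * 1))
2. [mul_one →] (1 * 1)  →  1;  E = ((((c * 1) * (3 * 1)) * 1) * (((1 * 1) * 1) * 1))
3. [mul_one →] ((1 * 1) * 1)  →  (1 * 1);  E = ((((c * 1) * (3 * 1)) * 1) * ((1 * 1) * 1))
4. [mul_one →] (c * 1)  →  c;  E = (((c * (3 * 1)) * 1) * ((1 * 1) * 1))
5. [mul_one →] ((1 * 1) * 1)  →  (1 * 1);  E = (((c * (3 * 1)) * 1) * (1 * 1))
6. [mul_one →] (3 * 1)  →  3;  E = (((c * 3) * 1) * (1 * 1))
7. [mul_comm →] (c * 3)  →  (3 * c);  E = (((3 * c) * 1) * (1 * 1))
8. [mul_one →] ((3 * c) * 1)  →  (3 * c);  E = ((3 * c) * (1 * 1))
9. [mul_one →] (1 * 1)  →  1;  E = ((3 * c) * 1)
10. [mul_one →] ((3 * c) * 1)  →  (3 * c);  cost 3 ≤ 3, done

(3 * c)   [cost 3]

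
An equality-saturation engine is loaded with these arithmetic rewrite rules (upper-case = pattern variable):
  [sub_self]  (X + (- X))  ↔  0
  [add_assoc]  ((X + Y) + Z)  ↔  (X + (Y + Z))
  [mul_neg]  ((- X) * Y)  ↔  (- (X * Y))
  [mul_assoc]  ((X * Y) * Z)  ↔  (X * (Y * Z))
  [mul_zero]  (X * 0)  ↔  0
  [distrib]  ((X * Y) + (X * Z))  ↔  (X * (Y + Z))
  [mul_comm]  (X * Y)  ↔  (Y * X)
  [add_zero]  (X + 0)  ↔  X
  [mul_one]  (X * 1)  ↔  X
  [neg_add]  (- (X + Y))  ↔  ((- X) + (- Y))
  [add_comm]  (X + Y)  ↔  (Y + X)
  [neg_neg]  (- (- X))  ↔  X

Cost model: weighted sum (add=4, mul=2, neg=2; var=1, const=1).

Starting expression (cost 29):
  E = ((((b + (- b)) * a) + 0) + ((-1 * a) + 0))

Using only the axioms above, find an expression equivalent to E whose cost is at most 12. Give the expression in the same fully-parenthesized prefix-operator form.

(1) (((b + (- b)) * a) + 0)  =[add_zero →]=  ((b + (- b)) * a)    ⊢ (((b + (- b)) * a) + ((-1 * a) + 0))
(2) (b + (- b))  =[sub_self →]=  0    ⊢ ((0 * a) + ((-1 * a) + 0))
(3) ((-1 * a) + 0)  =[add_zero →]=  (-1 * a)    ⊢ cost 12, within 12

((0 * a) + (-1 * a))   [cost 12]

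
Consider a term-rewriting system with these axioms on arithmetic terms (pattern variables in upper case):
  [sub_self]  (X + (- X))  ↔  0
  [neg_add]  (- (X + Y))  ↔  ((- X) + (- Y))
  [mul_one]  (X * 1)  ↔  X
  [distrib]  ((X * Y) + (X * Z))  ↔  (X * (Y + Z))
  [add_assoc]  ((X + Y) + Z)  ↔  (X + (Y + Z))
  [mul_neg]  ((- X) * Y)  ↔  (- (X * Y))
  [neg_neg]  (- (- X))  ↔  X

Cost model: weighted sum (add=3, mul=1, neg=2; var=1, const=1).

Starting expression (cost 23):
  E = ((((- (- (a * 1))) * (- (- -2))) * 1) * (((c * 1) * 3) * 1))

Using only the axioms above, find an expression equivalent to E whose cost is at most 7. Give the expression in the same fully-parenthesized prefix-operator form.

(1) (a * 1)  =[mul_one →]=  a    ⊢ ((((- (- a)) * (- (- -2))) * 1) * (((c * 1) * 3) * 1))
(2) (- (- a))  =[neg_neg →]=  a    ⊢ (((a * (- (- -2))) * 1) * (((c * 1) * 3) * 1))
(3) ((a * (- (- -2))) * 1)  =[mul_one →]=  (a * (- (- -2)))    ⊢ ((a * (- (- -2))) * (((c * 1) * 3) * 1))
(4) (- (- -2))  =[neg_neg →]=  -2    ⊢ ((a * -2) * (((c * 1) * 3) * 1))
(5) (((c * 1) * 3) * 1)  =[mul_one →]=  ((c * 1) * 3)    ⊢ ((a * -2) * ((c * 1) * 3))
(6) (c * 1)  =[mul_one →]=  c    ⊢ cost 7, within 7

((a * -2) * (c * 3))   [cost 7]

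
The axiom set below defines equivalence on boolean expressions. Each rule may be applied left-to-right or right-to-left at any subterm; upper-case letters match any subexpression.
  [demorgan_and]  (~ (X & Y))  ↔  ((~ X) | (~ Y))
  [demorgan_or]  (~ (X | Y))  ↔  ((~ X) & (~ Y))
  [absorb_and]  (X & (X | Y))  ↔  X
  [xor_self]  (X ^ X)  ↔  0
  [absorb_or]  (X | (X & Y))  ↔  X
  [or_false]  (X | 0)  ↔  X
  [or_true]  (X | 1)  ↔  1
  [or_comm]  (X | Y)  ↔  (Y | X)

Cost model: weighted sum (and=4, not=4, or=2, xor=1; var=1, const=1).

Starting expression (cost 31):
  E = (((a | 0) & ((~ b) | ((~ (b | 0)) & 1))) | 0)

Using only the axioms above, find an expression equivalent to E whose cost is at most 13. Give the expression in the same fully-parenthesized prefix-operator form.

((a | 0) & (~ b))   [cost 13]

step 1: or_false (→) rewrites (b | 0) into b, now (((a | 0) & ((~ b) | ((~ b) & 1))) | 0)
step 2: absorb_or (→) rewrites ((~ b) | ((~ b) & 1)) into (~ b), now (((a | 0) & (~ b)) | 0)
step 3: or_false (→) rewrites (((a | 0) & (~ b)) | 0) into ((a | 0) & (~ b)), reaching cost 13 (bound 13)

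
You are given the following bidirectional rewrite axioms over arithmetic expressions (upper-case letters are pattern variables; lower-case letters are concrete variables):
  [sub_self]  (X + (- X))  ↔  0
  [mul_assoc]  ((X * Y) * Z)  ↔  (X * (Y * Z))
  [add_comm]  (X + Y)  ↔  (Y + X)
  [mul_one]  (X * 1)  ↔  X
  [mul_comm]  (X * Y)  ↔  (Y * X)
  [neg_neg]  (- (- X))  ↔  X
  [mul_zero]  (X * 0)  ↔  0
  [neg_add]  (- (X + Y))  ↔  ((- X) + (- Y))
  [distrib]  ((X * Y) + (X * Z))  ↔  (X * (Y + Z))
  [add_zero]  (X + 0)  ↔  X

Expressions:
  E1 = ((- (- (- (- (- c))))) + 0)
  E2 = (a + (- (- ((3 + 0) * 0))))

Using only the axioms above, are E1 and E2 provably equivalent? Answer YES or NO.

All listed rules preserve value, hence provable equivalence implies equal values everywhere; look for a separating assignment.
a=0, c=1 gives E1 ↦ -1, E2 ↦ 0; values differ ⇒ not provably equivalent.

NO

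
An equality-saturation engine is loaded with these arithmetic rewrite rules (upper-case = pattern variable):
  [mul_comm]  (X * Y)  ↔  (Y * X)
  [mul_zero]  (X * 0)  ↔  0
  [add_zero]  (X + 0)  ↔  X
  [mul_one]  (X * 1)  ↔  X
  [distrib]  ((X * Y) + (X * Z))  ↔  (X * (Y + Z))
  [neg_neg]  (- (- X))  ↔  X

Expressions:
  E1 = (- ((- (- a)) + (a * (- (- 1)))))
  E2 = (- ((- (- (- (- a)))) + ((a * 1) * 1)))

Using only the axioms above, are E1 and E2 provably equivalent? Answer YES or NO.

step 1: neg_neg (→) rewrites (- (- a)) into a, now (- (a + (a * (- (- 1)))))
step 2: neg_neg (→) rewrites (- (- 1)) into 1, now (- (a + (a * 1)))
step 3: mul_one (→) rewrites (a * 1) into a, now (- (a + a))
step 4: neg_neg (←) rewrites a into (- (- a)), now (- ((- (- a)) + a))
step 5: mul_one (←) rewrites a into (a * 1), now (- ((- (- a)) + (a * 1)))
step 6: mul_one (←) rewrites a into (a * 1), now (- ((- (- a)) + ((a * 1) * 1)))
step 7: neg_neg (←) rewrites a into (- (- a)), which is E2

YES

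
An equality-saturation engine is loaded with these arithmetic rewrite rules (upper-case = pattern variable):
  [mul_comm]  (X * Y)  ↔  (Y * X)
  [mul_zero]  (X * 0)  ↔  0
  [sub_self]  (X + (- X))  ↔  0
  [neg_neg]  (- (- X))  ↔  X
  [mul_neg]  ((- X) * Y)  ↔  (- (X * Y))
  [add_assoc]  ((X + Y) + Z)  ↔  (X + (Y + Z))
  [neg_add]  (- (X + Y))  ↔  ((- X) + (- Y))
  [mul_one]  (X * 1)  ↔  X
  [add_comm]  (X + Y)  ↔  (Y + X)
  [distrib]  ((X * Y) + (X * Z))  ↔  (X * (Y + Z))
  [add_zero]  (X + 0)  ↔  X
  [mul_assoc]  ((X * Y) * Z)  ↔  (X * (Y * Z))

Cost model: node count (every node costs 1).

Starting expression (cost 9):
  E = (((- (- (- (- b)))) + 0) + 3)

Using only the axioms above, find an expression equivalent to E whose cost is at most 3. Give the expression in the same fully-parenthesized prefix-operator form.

(1) (- (- (- (- b))))  =[neg_neg →]=  (- (- b))    ⊢ (((- (- b)) + 0) + 3)
(2) (- (- b))  =[neg_neg →]=  b    ⊢ ((b + 0) + 3)
(3) (b + 0)  =[add_zero →]=  b    ⊢ cost 3, within 3

(b + 3)   [cost 3]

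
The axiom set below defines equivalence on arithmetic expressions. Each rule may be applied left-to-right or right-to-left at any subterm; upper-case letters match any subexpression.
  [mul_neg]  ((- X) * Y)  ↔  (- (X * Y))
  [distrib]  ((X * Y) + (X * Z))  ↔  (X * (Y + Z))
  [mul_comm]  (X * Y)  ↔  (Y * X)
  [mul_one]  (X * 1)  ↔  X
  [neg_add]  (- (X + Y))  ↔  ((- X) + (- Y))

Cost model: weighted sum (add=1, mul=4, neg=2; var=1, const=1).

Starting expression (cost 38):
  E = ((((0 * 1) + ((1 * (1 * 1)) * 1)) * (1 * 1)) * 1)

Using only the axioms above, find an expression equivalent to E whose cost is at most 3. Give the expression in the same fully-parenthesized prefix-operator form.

1. [mul_one →] (1 * 1)  →  1;  E = ((((0 * 1) + ((1 * 1) * 1)) * (1 * 1)) * 1)
2. [mul_one →] (0 * 1)  →  0;  E = (((0 + ((1 * 1) * 1)) * (1 * 1)) * 1)
3. [mul_one →] (1 * 1)  →  1;  E = (((0 + ((1 * 1) * 1)) * 1) * 1)
4. [mul_one →] (1 * 1)  →  1;  E = (((0 + (1 * 1)) * 1) * 1)
5. [mul_one →] (((0 + (1 * 1)) * 1) * 1)  →  ((0 + (1 * 1)) * 1)
6. [mul_one →] ((0 + (1 * 1)) * 1)  →  (0 + (1 * 1))
7. [mul_one →] (1 * 1)  →  1;  cost 3 ≤ 3, done

(0 + 1)   [cost 3]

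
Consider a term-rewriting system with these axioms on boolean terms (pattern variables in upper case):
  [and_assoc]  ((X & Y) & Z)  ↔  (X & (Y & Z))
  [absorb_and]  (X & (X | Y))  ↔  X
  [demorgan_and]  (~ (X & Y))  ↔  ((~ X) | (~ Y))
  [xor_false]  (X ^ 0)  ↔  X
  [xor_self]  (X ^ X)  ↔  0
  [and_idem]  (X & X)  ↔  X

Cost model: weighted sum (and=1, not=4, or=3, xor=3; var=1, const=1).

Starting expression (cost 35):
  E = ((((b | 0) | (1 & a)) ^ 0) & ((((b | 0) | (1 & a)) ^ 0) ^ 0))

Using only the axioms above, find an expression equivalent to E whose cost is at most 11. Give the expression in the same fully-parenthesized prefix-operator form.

((b | 0) | (1 & a))   [cost 11]

(1) (((b | 0) | (1 & a)) ^ 0)  =[xor_false →]=  ((b | 0) | (1 & a))    ⊢ ((((b | 0) | (1 & a)) ^ 0) & (((b | 0) | (1 & a)) ^ 0))
(2) ((((b | 0) | (1 & a)) ^ 0) & (((b | 0) | (1 & a)) ^ 0))  =[and_idem →]=  (((b | 0) | (1 & a)) ^ 0)
(3) (((b | 0) | (1 & a)) ^ 0)  =[xor_false →]=  ((b | 0) | (1 & a))    ⊢ cost 11, within 11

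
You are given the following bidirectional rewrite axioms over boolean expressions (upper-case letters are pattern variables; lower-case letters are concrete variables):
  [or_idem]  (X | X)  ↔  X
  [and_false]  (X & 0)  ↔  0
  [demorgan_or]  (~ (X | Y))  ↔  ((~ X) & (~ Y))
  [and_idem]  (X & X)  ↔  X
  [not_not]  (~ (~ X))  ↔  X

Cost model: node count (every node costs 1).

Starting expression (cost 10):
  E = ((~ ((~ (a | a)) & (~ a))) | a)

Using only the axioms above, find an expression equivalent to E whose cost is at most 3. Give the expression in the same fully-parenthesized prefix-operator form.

(a | a)   [cost 3]

(1) (a | a)  =[or_idem →]=  a    ⊢ ((~ ((~ a) & (~ a))) | a)
(2) ((~ a) & (~ a))  =[and_idem →]=  (~ a)    ⊢ ((~ (~ a)) | a)
(3) (~ (~ a))  =[not_not →]=  a    ⊢ cost 3, within 3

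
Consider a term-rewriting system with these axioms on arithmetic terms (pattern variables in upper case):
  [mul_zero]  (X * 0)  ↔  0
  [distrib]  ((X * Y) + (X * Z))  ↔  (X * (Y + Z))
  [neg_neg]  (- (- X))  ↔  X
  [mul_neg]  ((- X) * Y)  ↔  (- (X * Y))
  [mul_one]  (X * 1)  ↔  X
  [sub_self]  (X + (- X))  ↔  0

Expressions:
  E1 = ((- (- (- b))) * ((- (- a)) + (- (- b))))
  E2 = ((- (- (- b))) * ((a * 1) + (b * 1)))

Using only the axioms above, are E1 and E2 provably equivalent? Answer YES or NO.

YES

(1) (- (- b))  =[neg_neg →]=  b    ⊢ ((- b) * ((- (- a)) + (- (- b))))
(2) (- (- b))  =[neg_neg →]=  b    ⊢ ((- b) * ((- (- a)) + b))
(3) (- (- a))  =[neg_neg →]=  a    ⊢ ((- b) * (a + b))
(4) b  =[neg_neg ←]=  (- (- b))    ⊢ ((- (- (- b))) * (a + b))
(5) b  =[mul_one ←]=  (b * 1)    ⊢ ((- (- (- b))) * (a + (b * 1)))
(6) a  =[mul_one ←]=  (a * 1)    ⊢ E2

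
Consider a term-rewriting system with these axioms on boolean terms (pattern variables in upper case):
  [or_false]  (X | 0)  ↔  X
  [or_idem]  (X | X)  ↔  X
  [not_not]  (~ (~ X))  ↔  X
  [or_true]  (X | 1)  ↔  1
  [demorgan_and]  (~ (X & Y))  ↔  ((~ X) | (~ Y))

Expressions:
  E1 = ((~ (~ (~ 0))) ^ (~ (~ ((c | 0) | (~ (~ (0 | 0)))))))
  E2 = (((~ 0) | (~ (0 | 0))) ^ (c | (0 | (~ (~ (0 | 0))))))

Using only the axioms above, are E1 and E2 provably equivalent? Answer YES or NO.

(1) (~ (~ (0 | 0)))  =[not_not →]=  (0 | 0)    ⊢ ((~ (~ (~ 0))) ^ (~ (~ ((c | 0) | (0 | 0)))))
(2) (~ (~ ((c | 0) | (0 | 0))))  =[not_not →]=  ((c | 0) | (0 | 0))    ⊢ ((~ (~ (~ 0))) ^ ((c | 0) | (0 | 0)))
(3) (~ (~ 0))  =[not_not →]=  0    ⊢ ((~ 0) ^ ((c | 0) | (0 | 0)))
(4) (0 | 0)  =[or_false →]=  0    ⊢ ((~ 0) ^ ((c | 0) | 0))
(5) ((c | 0) | 0)  =[or_false →]=  (c | 0)    ⊢ ((~ 0) ^ (c | 0))
(6) 0  =[or_idem ←]=  (0 | 0)    ⊢ ((~ 0) ^ (c | (0 | 0)))
(7) 0  =[or_idem ←]=  (0 | 0)    ⊢ ((~ 0) ^ (c | (0 | (0 | 0))))
(8) (~ 0)  =[or_idem ←]=  ((~ 0) | (~ 0))    ⊢ (((~ 0) | (~ 0)) ^ (c | (0 | (0 | 0))))
(9) 0  =[or_false ←]=  (0 | 0)    ⊢ (((~ 0) | (~ (0 | 0))) ^ (c | (0 | (0 | 0))))
(10) (0 | 0)  =[not_not ←]=  (~ (~ (0 | 0)))    ⊢ E2

YES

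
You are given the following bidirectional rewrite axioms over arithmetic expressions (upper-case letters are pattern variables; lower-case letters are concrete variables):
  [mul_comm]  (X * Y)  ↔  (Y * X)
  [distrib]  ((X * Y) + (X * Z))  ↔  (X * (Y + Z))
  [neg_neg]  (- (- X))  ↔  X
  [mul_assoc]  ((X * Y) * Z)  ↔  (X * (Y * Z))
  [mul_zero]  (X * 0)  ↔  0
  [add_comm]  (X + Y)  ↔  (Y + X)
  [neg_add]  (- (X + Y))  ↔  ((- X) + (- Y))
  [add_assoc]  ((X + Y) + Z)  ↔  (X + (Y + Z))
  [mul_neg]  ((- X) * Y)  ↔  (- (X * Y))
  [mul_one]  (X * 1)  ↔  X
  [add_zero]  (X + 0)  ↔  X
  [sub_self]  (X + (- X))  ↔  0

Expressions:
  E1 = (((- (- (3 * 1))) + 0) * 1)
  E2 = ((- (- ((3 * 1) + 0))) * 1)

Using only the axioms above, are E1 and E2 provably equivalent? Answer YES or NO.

(1) ((- (- (3 * 1))) + 0)  =[add_zero →]=  (- (- (3 * 1)))    ⊢ ((- (- (3 * 1))) * 1)
(2) ((- (- (3 * 1))) * 1)  =[mul_one →]=  (- (- (3 * 1)))
(3) (- (- (3 * 1)))  =[neg_neg →]=  (3 * 1)
(4) (3 * 1)  =[add_zero ←]=  ((3 * 1) + 0)
(5) ((3 * 1) + 0)  =[neg_neg ←]=  (- (- ((3 * 1) + 0)))
(6) (- (- ((3 * 1) + 0)))  =[mul_one ←]=  ((- (- ((3 * 1) + 0))) * 1)    ⊢ E2

YES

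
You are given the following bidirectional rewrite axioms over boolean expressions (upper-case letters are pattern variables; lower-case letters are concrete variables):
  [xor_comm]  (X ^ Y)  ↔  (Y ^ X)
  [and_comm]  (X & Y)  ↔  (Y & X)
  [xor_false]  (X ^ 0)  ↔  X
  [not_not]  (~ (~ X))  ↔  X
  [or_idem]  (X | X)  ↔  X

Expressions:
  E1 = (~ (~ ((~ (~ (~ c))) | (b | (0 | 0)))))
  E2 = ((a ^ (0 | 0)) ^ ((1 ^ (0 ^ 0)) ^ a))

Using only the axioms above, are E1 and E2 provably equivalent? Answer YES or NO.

Every axiom is a valid identity, so a rewrite proof would force E1 and E2 to agree under every assignment.
At a=0, b=0, c=1: E1 = 0 but E2 = 1; they differ, so no derivation exists.

NO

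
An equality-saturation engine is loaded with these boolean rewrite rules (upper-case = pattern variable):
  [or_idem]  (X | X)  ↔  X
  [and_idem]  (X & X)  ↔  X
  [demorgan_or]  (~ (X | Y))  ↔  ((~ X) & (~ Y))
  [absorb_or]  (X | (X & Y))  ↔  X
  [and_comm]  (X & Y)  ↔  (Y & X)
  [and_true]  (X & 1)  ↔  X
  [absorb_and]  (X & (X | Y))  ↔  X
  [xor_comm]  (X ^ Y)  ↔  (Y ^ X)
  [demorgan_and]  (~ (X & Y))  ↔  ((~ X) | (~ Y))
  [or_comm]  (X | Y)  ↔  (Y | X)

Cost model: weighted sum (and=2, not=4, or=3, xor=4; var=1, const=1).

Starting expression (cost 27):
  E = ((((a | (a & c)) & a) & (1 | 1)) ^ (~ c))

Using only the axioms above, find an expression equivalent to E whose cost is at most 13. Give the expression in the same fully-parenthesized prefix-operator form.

((a & a) ^ (~ c))   [cost 13]

1. [or_idem →] (1 | 1)  →  1;  E = ((((a | (a & c)) & a) & 1) ^ (~ c))
2. [absorb_or →] (a | (a & c))  →  a;  E = (((a & a) & 1) ^ (~ c))
3. [and_true →] ((a & a) & 1)  →  (a & a);  cost 13 ≤ 13, done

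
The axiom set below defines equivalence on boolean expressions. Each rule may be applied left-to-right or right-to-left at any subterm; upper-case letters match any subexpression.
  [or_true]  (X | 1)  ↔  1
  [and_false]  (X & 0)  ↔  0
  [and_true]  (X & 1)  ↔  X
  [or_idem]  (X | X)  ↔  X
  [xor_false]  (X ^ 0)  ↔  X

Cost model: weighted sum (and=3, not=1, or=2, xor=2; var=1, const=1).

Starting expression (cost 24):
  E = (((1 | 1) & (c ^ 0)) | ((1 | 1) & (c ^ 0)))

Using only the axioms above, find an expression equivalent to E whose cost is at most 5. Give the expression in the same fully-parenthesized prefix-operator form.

(1 & c)   [cost 5]

(1) (((1 | 1) & (c ^ 0)) | ((1 | 1) & (c ^ 0)))  =[or_idem →]=  ((1 | 1) & (c ^ 0))
(2) (c ^ 0)  =[xor_false →]=  c    ⊢ ((1 | 1) & c)
(3) (1 | 1)  =[or_idem →]=  1    ⊢ cost 5, within 5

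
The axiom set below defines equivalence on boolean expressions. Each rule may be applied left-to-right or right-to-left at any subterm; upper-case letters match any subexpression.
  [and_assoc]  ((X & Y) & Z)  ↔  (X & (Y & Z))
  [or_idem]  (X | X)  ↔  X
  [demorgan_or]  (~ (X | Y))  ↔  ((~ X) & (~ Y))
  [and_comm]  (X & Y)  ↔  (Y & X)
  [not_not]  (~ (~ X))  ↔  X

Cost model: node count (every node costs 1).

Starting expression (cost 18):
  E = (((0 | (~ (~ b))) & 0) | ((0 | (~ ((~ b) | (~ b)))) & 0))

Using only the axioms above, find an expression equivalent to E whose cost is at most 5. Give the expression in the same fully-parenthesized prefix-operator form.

1. [or_idem →] ((~ b) | (~ b))  →  (~ b);  E = (((0 | (~ (~ b))) & 0) | ((0 | (~ (~ b))) & 0))
2. [or_idem →] (((0 | (~ (~ b))) & 0) | ((0 | (~ (~ b))) & 0))  →  ((0 | (~ (~ b))) & 0)
3. [not_not →] (~ (~ b))  →  b;  cost 5 ≤ 5, done

((0 | b) & 0)   [cost 5]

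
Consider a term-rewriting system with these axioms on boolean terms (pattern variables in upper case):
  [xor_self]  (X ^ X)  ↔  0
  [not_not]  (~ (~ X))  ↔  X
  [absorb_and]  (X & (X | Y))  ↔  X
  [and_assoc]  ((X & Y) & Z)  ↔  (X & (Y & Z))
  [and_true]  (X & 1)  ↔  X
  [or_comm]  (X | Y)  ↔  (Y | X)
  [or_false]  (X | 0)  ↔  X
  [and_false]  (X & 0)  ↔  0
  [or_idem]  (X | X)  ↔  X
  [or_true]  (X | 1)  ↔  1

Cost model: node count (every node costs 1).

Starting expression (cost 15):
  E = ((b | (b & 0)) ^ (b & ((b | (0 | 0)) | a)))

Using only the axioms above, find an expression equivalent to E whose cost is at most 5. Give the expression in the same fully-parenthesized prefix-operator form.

((b | 0) ^ b)   [cost 5]

1. [or_false →] (0 | 0)  →  0;  E = ((b | (b & 0)) ^ (b & ((b | 0) | a)))
2. [or_false →] (b | 0)  →  b;  E = ((b | (b & 0)) ^ (b & (b | a)))
3. [absorb_and →] (b & (b | a))  →  b;  E = ((b | (b & 0)) ^ b)
4. [and_false →] (b & 0)  →  0;  cost 5 ≤ 5, done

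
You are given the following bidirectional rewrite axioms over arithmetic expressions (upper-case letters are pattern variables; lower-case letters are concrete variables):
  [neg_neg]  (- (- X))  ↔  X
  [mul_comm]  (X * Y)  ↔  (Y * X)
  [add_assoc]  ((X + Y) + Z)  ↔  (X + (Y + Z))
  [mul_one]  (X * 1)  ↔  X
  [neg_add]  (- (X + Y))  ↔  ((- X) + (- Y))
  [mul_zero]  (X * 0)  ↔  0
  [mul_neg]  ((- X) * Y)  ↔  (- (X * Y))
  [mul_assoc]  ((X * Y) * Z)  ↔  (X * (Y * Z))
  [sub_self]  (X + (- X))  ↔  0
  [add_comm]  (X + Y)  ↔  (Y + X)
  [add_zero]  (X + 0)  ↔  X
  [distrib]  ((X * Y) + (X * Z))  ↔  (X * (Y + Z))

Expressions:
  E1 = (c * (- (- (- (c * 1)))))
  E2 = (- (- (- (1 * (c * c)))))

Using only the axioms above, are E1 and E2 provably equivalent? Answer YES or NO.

YES

(1) (c * 1)  =[mul_one →]=  c    ⊢ (c * (- (- (- c))))
(2) (- (- c))  =[neg_neg →]=  c    ⊢ (c * (- c))
(3) (c * (- c))  =[mul_comm →]=  ((- c) * c)
(4) ((- c) * c)  =[mul_neg →]=  (- (c * c))
(5) (c * c)  =[neg_neg ←]=  (- (- (c * c)))    ⊢ (- (- (- (c * c))))
(6) (c * c)  =[mul_one ←]=  ((c * c) * 1)    ⊢ (- (- (- ((c * c) * 1))))
(7) ((c * c) * 1)  =[mul_comm →]=  (1 * (c * c))    ⊢ E2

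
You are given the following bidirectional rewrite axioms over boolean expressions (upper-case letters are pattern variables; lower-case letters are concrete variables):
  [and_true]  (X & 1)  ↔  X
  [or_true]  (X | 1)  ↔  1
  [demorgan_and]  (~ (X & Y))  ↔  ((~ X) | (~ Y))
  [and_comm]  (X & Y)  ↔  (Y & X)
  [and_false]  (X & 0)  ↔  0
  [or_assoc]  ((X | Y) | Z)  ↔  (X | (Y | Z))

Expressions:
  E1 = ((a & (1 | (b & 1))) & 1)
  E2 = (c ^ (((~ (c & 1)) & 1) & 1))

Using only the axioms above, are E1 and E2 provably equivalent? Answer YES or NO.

NO

All listed rules preserve value, hence provable equivalence implies equal values everywhere; look for a separating assignment.
a=0, b=0, c=0 gives E1 ↦ 0, E2 ↦ 1; values differ ⇒ not provably equivalent.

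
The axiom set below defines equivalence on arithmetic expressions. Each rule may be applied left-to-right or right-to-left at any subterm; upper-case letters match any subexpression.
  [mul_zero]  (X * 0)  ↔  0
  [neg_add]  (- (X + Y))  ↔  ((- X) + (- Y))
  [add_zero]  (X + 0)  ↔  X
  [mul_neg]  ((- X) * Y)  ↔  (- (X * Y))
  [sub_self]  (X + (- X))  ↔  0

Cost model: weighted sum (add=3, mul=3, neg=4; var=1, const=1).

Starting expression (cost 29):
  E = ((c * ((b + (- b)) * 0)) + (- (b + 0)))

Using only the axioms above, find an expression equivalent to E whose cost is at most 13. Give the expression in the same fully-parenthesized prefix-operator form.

((c * 0) + (- b))   [cost 13]

1. [sub_self →] (b + (- b))  →  0;  E = ((c * (0 * 0)) + (- (b + 0)))
2. [mul_zero →] (0 * 0)  →  0;  E = ((c * 0) + (- (b + 0)))
3. [add_zero →] (b + 0)  →  b;  cost 13 ≤ 13, done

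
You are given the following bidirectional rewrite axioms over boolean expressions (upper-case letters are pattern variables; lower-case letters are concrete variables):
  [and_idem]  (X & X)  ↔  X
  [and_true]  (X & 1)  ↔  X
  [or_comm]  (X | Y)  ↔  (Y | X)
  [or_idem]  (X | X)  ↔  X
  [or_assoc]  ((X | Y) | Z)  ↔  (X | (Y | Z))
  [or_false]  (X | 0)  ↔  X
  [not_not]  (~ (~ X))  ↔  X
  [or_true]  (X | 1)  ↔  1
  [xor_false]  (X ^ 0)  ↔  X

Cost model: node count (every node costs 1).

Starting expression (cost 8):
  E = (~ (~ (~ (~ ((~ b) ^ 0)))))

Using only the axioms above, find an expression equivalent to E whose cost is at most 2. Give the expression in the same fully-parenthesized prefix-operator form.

(1) (~ (~ (~ ((~ b) ^ 0))))  =[not_not →]=  (~ ((~ b) ^ 0))    ⊢ (~ (~ ((~ b) ^ 0)))
(2) (~ (~ ((~ b) ^ 0)))  =[not_not →]=  ((~ b) ^ 0)
(3) ((~ b) ^ 0)  =[xor_false →]=  (~ b)    ⊢ cost 2, within 2

(~ b)   [cost 2]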